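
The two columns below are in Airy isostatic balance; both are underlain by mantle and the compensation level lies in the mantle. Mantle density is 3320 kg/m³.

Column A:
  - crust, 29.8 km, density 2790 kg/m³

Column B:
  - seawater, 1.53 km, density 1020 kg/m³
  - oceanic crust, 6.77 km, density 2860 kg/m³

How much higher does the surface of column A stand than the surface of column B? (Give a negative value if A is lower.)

2.76 km

For any compensation level in the mantle, the mantle terms cancel and isostasy reduces to e = (Σt_A − Σt_B) − (Σ(ρt)_A − Σ(ρt)_B) / ρ_m.
Σt_A = 29.8 km; Σt_B = 8.3 km; Σ(ρt)_A = 83142; Σ(ρt)_B = 20922.8 (in km·kg/m³).
e = (29.8 − 8.3) − (83142 − 20922.8) / 3320 = 2.76 km.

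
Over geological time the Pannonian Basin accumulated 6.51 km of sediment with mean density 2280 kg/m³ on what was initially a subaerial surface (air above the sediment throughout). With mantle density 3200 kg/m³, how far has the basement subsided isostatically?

4.64 km

Subaerial load: s = t ρ_sed / ρ_m = 6.51 km × 2280/3200 = 4.64 km.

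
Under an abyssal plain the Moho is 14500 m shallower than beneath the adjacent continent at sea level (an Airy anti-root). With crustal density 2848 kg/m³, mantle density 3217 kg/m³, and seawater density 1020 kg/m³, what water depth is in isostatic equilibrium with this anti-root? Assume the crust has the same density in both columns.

Replacing a thickness d of crust by seawater at the top must be balanced by replacing crust with mantle at the base: d (ρ_c − ρ_w) = a (ρ_m − ρ_c).
d = a (ρ_m − ρ_c)/(ρ_c − ρ_w) = 14500 m × 369/1828 = 2930 m.

2930 m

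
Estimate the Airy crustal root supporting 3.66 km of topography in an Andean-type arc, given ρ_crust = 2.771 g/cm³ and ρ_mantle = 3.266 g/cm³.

20.5 km

For local isostatic compensation: the weight of the topography is balanced by the buoyancy of the root, ρ_c h = (ρ_m − ρ_c) r.
r = h · ρ_c / (ρ_m − ρ_c) = 3.66 km × 2.771 / (3.266 − 2.771) = 20.5 km.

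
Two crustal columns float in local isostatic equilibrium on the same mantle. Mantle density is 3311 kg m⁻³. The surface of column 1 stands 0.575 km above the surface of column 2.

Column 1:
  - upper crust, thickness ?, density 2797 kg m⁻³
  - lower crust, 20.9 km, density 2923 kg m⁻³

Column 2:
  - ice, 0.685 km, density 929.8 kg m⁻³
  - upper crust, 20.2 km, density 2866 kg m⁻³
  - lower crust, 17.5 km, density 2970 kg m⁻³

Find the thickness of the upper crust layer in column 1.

Take the compensation level at the base of the deeper column (depth z_c below the surface of column 1) and equate Σ ρ_i t_i down to z_c; mantle fills any gap and the z_c terms cancel.
Column 1: x×2797 + 20.9×2923 + (z_c − 20.9 − x)×3311
Column 2: 0.575×0 + 0.685×929.8 + 20.2×2866 + 17.5×2970 + (z_c − 0.575 − 38.385)×3311
The z_c×3311 term appears on both sides and cancels. Collect the known terms of each column as K = Σ(ρt)_known − 3311 × (depth of known layers): K_1 = 61090.7 − 3311×20.9 = −8109.2; K_2 = 110505.113 − 3311×(0.575 + 38.385) = −18491.447.
Balance: K_1 − x×(3311 − 2797) = K_2, so x = (K_1 − K_2)/(3311 − 2797) = 10382.2/514 = 20.2 km.

20.2 km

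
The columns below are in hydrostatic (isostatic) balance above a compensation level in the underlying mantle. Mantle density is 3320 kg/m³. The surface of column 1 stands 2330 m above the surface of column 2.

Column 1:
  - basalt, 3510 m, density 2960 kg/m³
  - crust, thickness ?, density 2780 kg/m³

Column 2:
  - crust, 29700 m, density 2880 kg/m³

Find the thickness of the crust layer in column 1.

Take the compensation level at the base of the deeper column (depth z_c below the surface of column 1) and equate Σ ρ_i t_i down to z_c; mantle fills any gap and the z_c terms cancel.
Column 1: 3510×2960 + x×2780 + (z_c − 3510 − x)×3320
Column 2: 2330×0 + 29700×2880 + (z_c − 2330 − 29700)×3320
The z_c×3320 term appears on both sides and cancels. Collect the known terms of each column as K = Σ(ρt)_known − 3320 × (depth of known layers): K_1 = 10389600 − 3320×3510 = −1263600; K_2 = 85536000 − 3320×(2330 + 29700) = −20803600.
Balance: K_1 − x×(3320 − 2780) = K_2, so x = (K_1 − K_2)/(3320 − 2780) = 19540000/540 = 36200 m.

36200 m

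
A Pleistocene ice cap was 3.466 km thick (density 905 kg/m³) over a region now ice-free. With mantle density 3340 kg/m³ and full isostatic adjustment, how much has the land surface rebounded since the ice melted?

Removing the load lets mantle flow back in; uplift u satisfies ρ_ice t = ρ_m u.
u = t ρ_ice/ρ_m = 3.466 km × 905/3340 = 0.939 km.

0.939 km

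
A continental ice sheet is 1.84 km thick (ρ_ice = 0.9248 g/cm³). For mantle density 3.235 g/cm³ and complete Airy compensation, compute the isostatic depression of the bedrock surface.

Balancing pressure at the compensation depth: the ice load ρ_ice t is balanced by mantle displaced below, ρ_m s.
s = t ρ_ice / ρ_m = 1.84 km × 0.9248/3.235 = 0.526 km.

0.526 km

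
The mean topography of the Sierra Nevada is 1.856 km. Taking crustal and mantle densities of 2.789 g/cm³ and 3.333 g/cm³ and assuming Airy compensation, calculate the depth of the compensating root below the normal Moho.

9.52 km

For local isostatic compensation: the weight of the topography is balanced by the buoyancy of the root, ρ_c h = (ρ_m − ρ_c) r.
r = h · ρ_c / (ρ_m − ρ_c) = 1.856 km × 2.789 / (3.333 − 2.789) = 9.52 km.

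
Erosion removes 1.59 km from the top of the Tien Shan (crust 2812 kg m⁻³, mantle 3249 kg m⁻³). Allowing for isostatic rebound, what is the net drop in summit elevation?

Rebound u = e ρ_c/ρ_m = 1.59 km × 2812/3249 = 1.376 km.
Net surface drop = e − u = 1.59 km − 1.376 km = e (ρ_m − ρ_c)/ρ_m = 0.214 km.

0.214 km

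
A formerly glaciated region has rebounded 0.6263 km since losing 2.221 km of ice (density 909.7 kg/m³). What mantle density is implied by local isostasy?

3230 kg/m³

ρ_m = ρ_ice t / u = 909.7 × 2.221 km/0.6263 km = 3230 kg/m³.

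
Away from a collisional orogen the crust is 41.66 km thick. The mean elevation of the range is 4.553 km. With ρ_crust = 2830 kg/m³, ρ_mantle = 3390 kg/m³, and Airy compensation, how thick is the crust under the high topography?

69.2 km

Root depth r = h ρ_c / (ρ_m − ρ_c) = 4.553 km × 2830 / 560 = 23.01 km.
Total thickness = T + h + r = 41.66 km + 4.553 km + 23.01 km = 69.2 km.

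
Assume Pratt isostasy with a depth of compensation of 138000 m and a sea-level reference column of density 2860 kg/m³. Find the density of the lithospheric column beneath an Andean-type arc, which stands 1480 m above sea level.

2830 kg/m³

Pratt balance: ρ_ref D = ρ (D + h).
ρ = ρ_ref D/(D + h) = 2860 × 138000 m/(138000 m + 1480 m) = 2830 kg/m³.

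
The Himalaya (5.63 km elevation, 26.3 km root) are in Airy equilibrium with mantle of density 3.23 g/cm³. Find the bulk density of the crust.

ρ_c h = (ρ_m − ρ_c) r → ρ_c (h + r) = ρ_m r → ρ_c = ρ_m r / (h + r).
ρ_c = 3.23 × 26.3 km / (5.63 km + 26.3 km) = 2.66 g/cm³.

2.66 g/cm³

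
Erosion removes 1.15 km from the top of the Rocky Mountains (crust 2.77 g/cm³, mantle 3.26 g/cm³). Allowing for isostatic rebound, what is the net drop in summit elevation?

Rebound u = e ρ_c/ρ_m = 1.15 km × 2.77/3.26 = 0.9771 km.
Net surface drop = e − u = 1.15 km − 0.9771 km = e (ρ_m − ρ_c)/ρ_m = 0.173 km.

0.173 km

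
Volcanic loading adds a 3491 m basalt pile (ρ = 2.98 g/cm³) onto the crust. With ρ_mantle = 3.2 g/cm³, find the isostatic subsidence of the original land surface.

Subaerial loading: s = t ρ_load / ρ_m.
s = 3491 m × 2.98/3.2 = 3250 m.

3250 m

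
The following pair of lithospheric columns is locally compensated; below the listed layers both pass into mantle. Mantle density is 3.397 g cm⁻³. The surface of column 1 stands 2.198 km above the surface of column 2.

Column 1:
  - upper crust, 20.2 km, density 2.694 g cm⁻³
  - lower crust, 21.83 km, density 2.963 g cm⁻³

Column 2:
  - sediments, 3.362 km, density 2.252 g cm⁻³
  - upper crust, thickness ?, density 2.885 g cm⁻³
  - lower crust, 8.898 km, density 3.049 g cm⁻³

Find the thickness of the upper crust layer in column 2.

18.1 km

Take the compensation level at the base of the deeper column (depth z_c below the surface of column 1) and equate Σ ρ_i t_i down to z_c; mantle fills any gap and the z_c terms cancel.
Column 1: 20.2×2.694 + 21.83×2.963 + (z_c − 42.03)×3.397
Column 2: 2.198×0 + 3.362×2.252 + x×2.885 + 8.898×3.049 + (z_c − 2.198 − 12.26 − x)×3.397
The z_c×3.397 term appears on both sides and cancels. Collect the known terms of each column as K = Σ(ρt)_known − 3.397 × (depth of known layers): K_1 = 119.10109 − 3.397×42.03 = −23.67482; K_2 = 34.701226 − 3.397×(2.198 + 12.26) = −14.4126.
Balance: K_1 = K_2 − x×(3.397 − 2.885), so x = (K_2 − K_1)/(3.397 − 2.885) = 9.26222/0.512 = 18.1 km.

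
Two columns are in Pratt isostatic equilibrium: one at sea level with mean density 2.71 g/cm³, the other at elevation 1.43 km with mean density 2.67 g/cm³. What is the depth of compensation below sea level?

95.5 km

ρ_ref D = ρ (D + h) → D (ρ_ref − ρ) = ρ h.
D = ρ h/(ρ_ref − ρ) = 2.67 × 1.43 km/(2.71 − 2.67) = 95.5 km.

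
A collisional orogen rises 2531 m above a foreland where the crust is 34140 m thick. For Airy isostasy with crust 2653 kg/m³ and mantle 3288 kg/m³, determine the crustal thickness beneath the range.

Root depth r = h ρ_c / (ρ_m − ρ_c) = 2531 m × 2653 / 635 = 10570 m.
Total thickness = T + h + r = 34140 m + 2531 m + 10570 m = 47200 m.

47200 m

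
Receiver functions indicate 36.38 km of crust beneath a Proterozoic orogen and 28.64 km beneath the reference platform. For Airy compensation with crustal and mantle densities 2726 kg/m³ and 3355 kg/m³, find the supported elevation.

1.45 km

Excess crust Δ = 36.38 km − 28.64 km = 7.74 km, split between elevation h and root r with h + r = Δ.
Airy balance ρ_c h = (ρ_m − ρ_c) r gives r = h ρ_c/(ρ_m − ρ_c), so h (1 + ρ_c/(ρ_m − ρ_c)) = Δ, i.e. h = Δ (ρ_m − ρ_c)/ρ_m.
h = 7.74 km × 629/3355 = 1.45 km.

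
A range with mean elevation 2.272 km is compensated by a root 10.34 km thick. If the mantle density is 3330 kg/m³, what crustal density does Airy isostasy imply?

ρ_c h = (ρ_m − ρ_c) r → ρ_c (h + r) = ρ_m r → ρ_c = ρ_m r / (h + r).
ρ_c = 3330 × 10.34 km / (2.272 km + 10.34 km) = 2730 kg/m³.

2730 kg/m³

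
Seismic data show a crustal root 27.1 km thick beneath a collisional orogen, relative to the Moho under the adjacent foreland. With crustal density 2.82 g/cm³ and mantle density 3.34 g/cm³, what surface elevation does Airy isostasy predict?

5 km

Equating mass per unit area of the two columns: ρ_c h = (ρ_m − ρ_c) r.
h = r (ρ_m − ρ_c) / ρ_c = 27.1 km × (3.34 − 2.82) / 2.82 = 5 km.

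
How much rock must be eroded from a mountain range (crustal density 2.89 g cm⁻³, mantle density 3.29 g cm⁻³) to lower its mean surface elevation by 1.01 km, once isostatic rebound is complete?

8.31 km

Net drop Δ = e − u = e − e ρ_c/ρ_m = e (ρ_m − ρ_c)/ρ_m.
e = Δ ρ_m/(ρ_m − ρ_c) = 1.01 km × 3.29/0.4 = 8.31 km.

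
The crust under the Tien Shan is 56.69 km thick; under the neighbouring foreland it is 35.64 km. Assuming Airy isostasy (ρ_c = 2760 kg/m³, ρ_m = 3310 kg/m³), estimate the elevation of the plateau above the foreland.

3.5 km

Excess crust Δ = 56.69 km − 35.64 km = 21.05 km, split between elevation h and root r with h + r = Δ.
Airy balance ρ_c h = (ρ_m − ρ_c) r gives r = h ρ_c/(ρ_m − ρ_c), so h (1 + ρ_c/(ρ_m − ρ_c)) = Δ, i.e. h = Δ (ρ_m − ρ_c)/ρ_m.
h = 21.05 km × 550/3310 = 3.5 km.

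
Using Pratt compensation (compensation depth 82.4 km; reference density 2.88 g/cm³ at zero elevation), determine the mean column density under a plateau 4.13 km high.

Pratt balance: ρ_ref D = ρ (D + h).
ρ = ρ_ref D/(D + h) = 2.88 × 82.4 km/(82.4 km + 4.13 km) = 2.74 g/cm³.

2.74 g/cm³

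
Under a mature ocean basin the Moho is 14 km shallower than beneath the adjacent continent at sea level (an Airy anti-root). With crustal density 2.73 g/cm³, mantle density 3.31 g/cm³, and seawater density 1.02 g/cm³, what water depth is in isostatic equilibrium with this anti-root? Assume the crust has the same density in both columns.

Replacing a thickness d of crust by seawater at the top must be balanced by replacing crust with mantle at the base: d (ρ_c − ρ_w) = a (ρ_m − ρ_c).
d = a (ρ_m − ρ_c)/(ρ_c − ρ_w) = 14 km × 0.58/1.71 = 4.75 km.

4.75 km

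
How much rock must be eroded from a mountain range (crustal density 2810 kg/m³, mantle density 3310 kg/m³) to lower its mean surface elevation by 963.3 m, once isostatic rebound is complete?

6380 m

Net drop Δ = e − u = e − e ρ_c/ρ_m = e (ρ_m − ρ_c)/ρ_m.
e = Δ ρ_m/(ρ_m − ρ_c) = 963.3 m × 3310/500 = 6380 m.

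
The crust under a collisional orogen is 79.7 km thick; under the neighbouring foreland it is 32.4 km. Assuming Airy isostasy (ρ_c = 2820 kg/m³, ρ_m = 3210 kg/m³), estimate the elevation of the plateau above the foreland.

Excess crust Δ = 79.7 km − 32.4 km = 47.3 km, split between elevation h and root r with h + r = Δ.
Airy balance ρ_c h = (ρ_m − ρ_c) r gives r = h ρ_c/(ρ_m − ρ_c), so h (1 + ρ_c/(ρ_m − ρ_c)) = Δ, i.e. h = Δ (ρ_m − ρ_c)/ρ_m.
h = 47.3 km × 390/3210 = 5.75 km.

5.75 km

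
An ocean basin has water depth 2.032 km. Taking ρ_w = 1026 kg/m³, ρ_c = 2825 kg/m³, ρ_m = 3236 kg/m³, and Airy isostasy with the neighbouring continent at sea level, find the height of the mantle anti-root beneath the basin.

8.89 km

Equating mass per unit area of the two columns: replacing crust with seawater at the top is compensated by replacing crust with mantle at the base: d (ρ_c − ρ_w) = a (ρ_m − ρ_c).
a = d (ρ_c − ρ_w)/(ρ_m − ρ_c) = 2.032 km × 1799/411 = 8.89 km.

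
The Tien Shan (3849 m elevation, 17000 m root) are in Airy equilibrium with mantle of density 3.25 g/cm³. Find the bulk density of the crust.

ρ_c h = (ρ_m − ρ_c) r → ρ_c (h + r) = ρ_m r → ρ_c = ρ_m r / (h + r).
ρ_c = 3.25 × 17000 m / (3849 m + 17000 m) = 2.65 g/cm³.

2.65 g/cm³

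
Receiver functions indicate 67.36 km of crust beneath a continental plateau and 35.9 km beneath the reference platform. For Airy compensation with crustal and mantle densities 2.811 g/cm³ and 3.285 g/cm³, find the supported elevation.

Excess crust Δ = 67.36 km − 35.9 km = 31.46 km, split between elevation h and root r with h + r = Δ.
Airy balance ρ_c h = (ρ_m − ρ_c) r gives r = h ρ_c/(ρ_m − ρ_c), so h (1 + ρ_c/(ρ_m − ρ_c)) = Δ, i.e. h = Δ (ρ_m − ρ_c)/ρ_m.
h = 31.46 km × 0.474/3.285 = 4.54 km.

4.54 km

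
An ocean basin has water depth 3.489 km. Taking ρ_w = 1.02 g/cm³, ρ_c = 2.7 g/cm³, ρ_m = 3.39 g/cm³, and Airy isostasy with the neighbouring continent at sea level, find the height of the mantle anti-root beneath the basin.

8.49 km

Balancing pressure at the compensation depth: replacing crust with seawater at the top is compensated by replacing crust with mantle at the base: d (ρ_c − ρ_w) = a (ρ_m − ρ_c).
a = d (ρ_c − ρ_w)/(ρ_m − ρ_c) = 3.489 km × 1.68/0.69 = 8.49 km.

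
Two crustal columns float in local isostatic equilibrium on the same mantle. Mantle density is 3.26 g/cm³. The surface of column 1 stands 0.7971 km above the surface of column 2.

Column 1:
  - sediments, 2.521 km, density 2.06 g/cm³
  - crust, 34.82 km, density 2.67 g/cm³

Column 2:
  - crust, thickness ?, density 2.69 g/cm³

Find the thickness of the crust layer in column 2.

Take the compensation level at the base of the deeper column (depth z_c below the surface of column 1) and equate Σ ρ_i t_i down to z_c; mantle fills any gap and the z_c terms cancel.
Column 1: 2.521×2.06 + 34.82×2.67 + (z_c − 37.341)×3.26
Column 2: 0.7971×0 + x×2.69 + (z_c − 0.7971 − 0 − x)×3.26
The z_c×3.26 term appears on both sides and cancels. Collect the known terms of each column as K = Σ(ρt)_known − 3.26 × (depth of known layers): K_1 = 98.16266 − 3.26×37.341 = −23.569; K_2 = 0 − 3.26×(0.7971 + 0) = −2.598546.
Balance: K_1 = K_2 − x×(3.26 − 2.69), so x = (K_2 − K_1)/(3.26 − 2.69) = 20.9705/0.57 = 36.8 km.

36.8 km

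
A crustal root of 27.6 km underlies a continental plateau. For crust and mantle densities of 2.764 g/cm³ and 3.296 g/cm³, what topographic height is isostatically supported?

Equating mass per unit area of the two columns: ρ_c h = (ρ_m − ρ_c) r.
h = r (ρ_m − ρ_c) / ρ_c = 27.6 km × (3.296 − 2.764) / 2.764 = 5.31 km.

5.31 km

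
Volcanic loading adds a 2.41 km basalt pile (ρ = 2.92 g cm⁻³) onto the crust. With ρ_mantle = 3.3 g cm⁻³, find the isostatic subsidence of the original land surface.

2.13 km

Subaerial loading: s = t ρ_load / ρ_m.
s = 2.41 km × 2.92/3.3 = 2.13 km.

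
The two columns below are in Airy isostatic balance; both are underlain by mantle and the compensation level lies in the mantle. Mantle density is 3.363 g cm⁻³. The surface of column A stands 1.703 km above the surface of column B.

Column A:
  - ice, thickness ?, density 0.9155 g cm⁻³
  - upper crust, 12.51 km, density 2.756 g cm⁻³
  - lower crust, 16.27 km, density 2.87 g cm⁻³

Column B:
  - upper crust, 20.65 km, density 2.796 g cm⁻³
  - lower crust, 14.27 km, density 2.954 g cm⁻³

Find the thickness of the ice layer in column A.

3.13 km

Take the compensation level at the base of the deeper column (depth z_c below the surface of column A) and equate Σ ρ_i t_i down to z_c; mantle fills any gap and the z_c terms cancel.
Column A: x×0.9155 + 12.51×2.756 + 16.27×2.87 + (z_c − 28.78 − x)×3.363
Column B: 1.703×0 + 20.65×2.796 + 14.27×2.954 + (z_c − 1.703 − 34.92)×3.363
The z_c×3.363 term appears on both sides and cancels. Collect the known terms of each column as K = Σ(ρt)_known − 3.363 × (depth of known layers): K_A = 81.17246 − 3.363×28.78 = −15.61468; K_B = 99.89098 − 3.363×(1.703 + 34.92) = −23.272169.
Balance: K_A − x×(3.363 − 0.9155) = K_B, so x = (K_A − K_B)/(3.363 − 0.9155) = 7.65749/2.4475 = 3.13 km.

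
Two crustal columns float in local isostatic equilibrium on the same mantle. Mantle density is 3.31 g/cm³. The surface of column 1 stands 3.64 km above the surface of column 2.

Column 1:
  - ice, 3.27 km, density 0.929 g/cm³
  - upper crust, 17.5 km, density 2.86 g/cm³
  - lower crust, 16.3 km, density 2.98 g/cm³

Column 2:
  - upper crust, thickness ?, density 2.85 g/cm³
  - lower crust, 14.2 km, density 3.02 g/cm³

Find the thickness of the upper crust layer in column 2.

Take the compensation level at the base of the deeper column (depth z_c below the surface of column 1) and equate Σ ρ_i t_i down to z_c; mantle fills any gap and the z_c terms cancel.
Column 1: 3.27×0.929 + 17.5×2.86 + 16.3×2.98 + (z_c − 37.07)×3.31
Column 2: 3.64×0 + x×2.85 + 14.2×3.02 + (z_c − 3.64 − 14.2 − x)×3.31
The z_c×3.31 term appears on both sides and cancels. Collect the known terms of each column as K = Σ(ρt)_known − 3.31 × (depth of known layers): K_1 = 101.66183 − 3.31×37.07 = −21.03987; K_2 = 42.884 − 3.31×(3.64 + 14.2) = −16.1664.
Balance: K_1 = K_2 − x×(3.31 − 2.85), so x = (K_2 − K_1)/(3.31 − 2.85) = 4.87347/0.46 = 10.6 km.

10.6 km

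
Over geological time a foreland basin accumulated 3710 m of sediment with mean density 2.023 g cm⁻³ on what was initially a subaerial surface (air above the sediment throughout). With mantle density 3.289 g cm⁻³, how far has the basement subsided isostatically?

Subaerial load: s = t ρ_sed / ρ_m = 3710 m × 2.023/3.289 = 2280 m.

2280 m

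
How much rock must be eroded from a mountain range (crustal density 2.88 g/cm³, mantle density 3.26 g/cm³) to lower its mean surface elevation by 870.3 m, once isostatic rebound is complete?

7470 m

Net drop Δ = e − u = e − e ρ_c/ρ_m = e (ρ_m − ρ_c)/ρ_m.
e = Δ ρ_m/(ρ_m − ρ_c) = 870.3 m × 3.26/0.38 = 7470 m.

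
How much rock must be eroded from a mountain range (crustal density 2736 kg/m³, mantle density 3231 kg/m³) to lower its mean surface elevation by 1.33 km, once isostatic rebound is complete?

Net drop Δ = e − u = e − e ρ_c/ρ_m = e (ρ_m − ρ_c)/ρ_m.
e = Δ ρ_m/(ρ_m − ρ_c) = 1.33 km × 3231/495 = 8.68 km.

8.68 km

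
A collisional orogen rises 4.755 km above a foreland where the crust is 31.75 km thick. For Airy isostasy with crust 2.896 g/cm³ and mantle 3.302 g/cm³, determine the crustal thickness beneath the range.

Root depth r = h ρ_c / (ρ_m − ρ_c) = 4.755 km × 2.896 / 0.406 = 33.92 km.
Total thickness = T + h + r = 31.75 km + 4.755 km + 33.92 km = 70.4 km.

70.4 km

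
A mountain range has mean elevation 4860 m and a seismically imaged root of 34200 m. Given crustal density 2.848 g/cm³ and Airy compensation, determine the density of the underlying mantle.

Airy balance: ρ_c h = (ρ_m − ρ_c) r → ρ_m = ρ_c (1 + h/r).
ρ_m = 2.848 × (1 + 4860 m/34200 m) = 3.25 g/cm³.

3.25 g/cm³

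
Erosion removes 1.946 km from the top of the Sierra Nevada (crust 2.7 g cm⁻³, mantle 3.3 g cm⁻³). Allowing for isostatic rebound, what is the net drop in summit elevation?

Rebound u = e ρ_c/ρ_m = 1.946 km × 2.7/3.3 = 1.592 km.
Net surface drop = e − u = 1.946 km − 1.592 km = e (ρ_m − ρ_c)/ρ_m = 0.354 km.

0.354 km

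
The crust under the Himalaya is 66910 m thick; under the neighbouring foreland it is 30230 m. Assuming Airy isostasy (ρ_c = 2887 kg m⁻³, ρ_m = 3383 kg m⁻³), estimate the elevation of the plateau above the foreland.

5380 m

Excess crust Δ = 66910 m − 30230 m = 36680 m, split between elevation h and root r with h + r = Δ.
Airy balance ρ_c h = (ρ_m − ρ_c) r gives r = h ρ_c/(ρ_m − ρ_c), so h (1 + ρ_c/(ρ_m − ρ_c)) = Δ, i.e. h = Δ (ρ_m − ρ_c)/ρ_m.
h = 36680 m × 496/3383 = 5380 m.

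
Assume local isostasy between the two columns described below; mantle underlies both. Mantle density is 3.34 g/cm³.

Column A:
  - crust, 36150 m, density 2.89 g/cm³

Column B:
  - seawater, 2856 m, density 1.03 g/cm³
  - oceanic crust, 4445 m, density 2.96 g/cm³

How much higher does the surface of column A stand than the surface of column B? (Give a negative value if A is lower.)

2390 m

For any compensation level in the mantle, the mantle terms cancel and isostasy reduces to e = (Σt_A − Σt_B) − (Σ(ρt)_A − Σ(ρt)_B) / ρ_m.
Σt_A = 36150 m; Σt_B = 7301 m; Σ(ρt)_A = 104473.5; Σ(ρt)_B = 16098.88 (in m·g/cm³).
e = (36150 − 7301) − (104473.5 − 16098.88) / 3.34 = 2390 m.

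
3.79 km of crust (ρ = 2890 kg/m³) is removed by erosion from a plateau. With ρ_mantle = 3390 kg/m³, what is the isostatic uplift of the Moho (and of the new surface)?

Unloading: uplift u = e ρ_c/ρ_m = 3.79 km × 2890/3390 = 3.23 km.

3.23 km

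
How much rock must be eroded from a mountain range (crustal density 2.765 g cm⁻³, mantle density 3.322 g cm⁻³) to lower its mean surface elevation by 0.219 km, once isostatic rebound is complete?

1.31 km

Net drop Δ = e − u = e − e ρ_c/ρ_m = e (ρ_m − ρ_c)/ρ_m.
e = Δ ρ_m/(ρ_m − ρ_c) = 0.219 km × 3.322/0.557 = 1.31 km.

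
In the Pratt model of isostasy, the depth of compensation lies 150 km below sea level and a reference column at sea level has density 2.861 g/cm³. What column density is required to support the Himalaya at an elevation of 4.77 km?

Pratt balance: ρ_ref D = ρ (D + h).
ρ = ρ_ref D/(D + h) = 2.861 × 150 km/(150 km + 4.77 km) = 2.77 g/cm³.

2.77 g/cm³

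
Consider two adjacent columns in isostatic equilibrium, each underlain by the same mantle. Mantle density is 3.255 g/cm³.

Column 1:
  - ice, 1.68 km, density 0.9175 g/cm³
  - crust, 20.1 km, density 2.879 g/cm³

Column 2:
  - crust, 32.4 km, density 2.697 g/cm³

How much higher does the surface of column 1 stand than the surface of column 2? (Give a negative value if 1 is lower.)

−2.03 km

For any compensation level in the mantle, the mantle terms cancel and isostasy reduces to e = (Σt_1 − Σt_2) − (Σ(ρt)_1 − Σ(ρt)_2) / ρ_m.
Σt_1 = 21.78 km; Σt_2 = 32.4 km; Σ(ρt)_1 = 59.4093; Σ(ρt)_2 = 87.3828 (in km·g/cm³).
e = (21.78 − 32.4) − (59.4093 − 87.3828) / 3.255 = −2.03 km.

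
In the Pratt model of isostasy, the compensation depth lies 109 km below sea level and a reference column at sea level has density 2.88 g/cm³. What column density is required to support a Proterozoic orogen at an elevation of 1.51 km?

Pratt balance: ρ_ref D = ρ (D + h).
ρ = ρ_ref D/(D + h) = 2.88 × 109 km/(109 km + 1.51 km) = 2.84 g/cm³.

2.84 g/cm³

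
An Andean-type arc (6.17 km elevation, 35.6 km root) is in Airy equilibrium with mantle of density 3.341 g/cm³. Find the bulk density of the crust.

2.85 g/cm³

ρ_c h = (ρ_m − ρ_c) r → ρ_c (h + r) = ρ_m r → ρ_c = ρ_m r / (h + r).
ρ_c = 3.341 × 35.6 km / (6.17 km + 35.6 km) = 2.85 g/cm³.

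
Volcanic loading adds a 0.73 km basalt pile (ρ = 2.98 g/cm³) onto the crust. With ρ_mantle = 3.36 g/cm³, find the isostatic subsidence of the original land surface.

Subaerial loading: s = t ρ_load / ρ_m.
s = 0.73 km × 2.98/3.36 = 0.647 km.

0.647 km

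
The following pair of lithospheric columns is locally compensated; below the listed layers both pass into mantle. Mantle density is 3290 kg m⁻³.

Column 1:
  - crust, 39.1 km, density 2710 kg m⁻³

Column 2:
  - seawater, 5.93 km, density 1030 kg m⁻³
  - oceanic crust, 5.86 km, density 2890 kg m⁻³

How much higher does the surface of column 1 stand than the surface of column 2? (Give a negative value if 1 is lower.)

For any compensation level in the mantle, the mantle terms cancel and isostasy reduces to e = (Σt_1 − Σt_2) − (Σ(ρt)_1 − Σ(ρt)_2) / ρ_m.
Σt_1 = 39.1 km; Σt_2 = 11.79 km; Σ(ρt)_1 = 105961; Σ(ρt)_2 = 23043.3 (in km·kg m⁻³).
e = (39.1 − 11.79) − (105961 − 23043.3) / 3290 = 2.11 km.

2.11 km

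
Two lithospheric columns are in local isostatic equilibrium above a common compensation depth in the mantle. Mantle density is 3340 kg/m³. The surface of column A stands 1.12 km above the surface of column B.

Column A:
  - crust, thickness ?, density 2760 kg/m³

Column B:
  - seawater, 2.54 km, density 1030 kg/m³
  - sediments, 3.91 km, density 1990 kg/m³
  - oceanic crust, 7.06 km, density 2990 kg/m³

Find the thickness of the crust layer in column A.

Take the compensation level at the base of the deeper column (depth z_c below the surface of column A) and equate Σ ρ_i t_i down to z_c; mantle fills any gap and the z_c terms cancel.
Column A: x×2760 + (z_c − 0 − x)×3340
Column B: 1.12×0 + 2.54×1030 + 3.91×1990 + 7.06×2990 + (z_c − 1.12 − 13.51)×3340
The z_c×3340 term appears on both sides and cancels. Collect the known terms of each column as K = Σ(ρt)_known − 3340 × (depth of known layers): K_A = 0 − 3340×0 = 0; K_B = 31506.5 − 3340×(1.12 + 13.51) = −17357.7.
Balance: K_A − x×(3340 − 2760) = K_B, so x = (K_A − K_B)/(3340 − 2760) = 17357.7/580 = 29.9 km.

29.9 km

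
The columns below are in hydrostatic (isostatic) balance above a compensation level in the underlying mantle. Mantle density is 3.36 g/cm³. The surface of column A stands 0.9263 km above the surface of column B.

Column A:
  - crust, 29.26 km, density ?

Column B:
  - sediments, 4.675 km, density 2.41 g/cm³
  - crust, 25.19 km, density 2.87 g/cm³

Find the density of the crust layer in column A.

Take the compensation level at the base of the deeper column (depth z_c below the surface of column A) and equate Σ ρ_i t_i down to z_c; mantle fills any gap and the z_c terms cancel.
Column A: 29.26×ρ + (z_c − 29.26)×3.36
Column B: 0.9263×0 + 4.675×2.41 + 25.19×2.87 + (z_c − 0.9263 − 29.865)×3.36
The z_c×3.36 term appears on both sides and cancels. Collect the known terms of each column as K = Σ(ρt)_known − 3.36 × (depth of known layers): K_A = 0 − 3.36×29.26 = −98.3136; K_B = 83.56205 − 3.36×(0.9263 + 29.865) = −19.896718.
Balance: K_A + 29.26×ρ = K_B, so ρ = (K_B − K_A)/29.26 = 78.4169/29.26 = 2.68 g/cm³.

2.68 g/cm³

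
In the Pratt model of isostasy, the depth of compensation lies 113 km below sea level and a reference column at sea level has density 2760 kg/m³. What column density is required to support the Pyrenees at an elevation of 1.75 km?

2720 kg/m³

Pratt balance: ρ_ref D = ρ (D + h).
ρ = ρ_ref D/(D + h) = 2760 × 113 km/(113 km + 1.75 km) = 2720 kg/m³.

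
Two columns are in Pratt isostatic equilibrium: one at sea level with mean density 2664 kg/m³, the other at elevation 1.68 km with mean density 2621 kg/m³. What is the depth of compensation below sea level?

ρ_ref D = ρ (D + h) → D (ρ_ref − ρ) = ρ h.
D = ρ h/(ρ_ref − ρ) = 2621 × 1.68 km/(2664 − 2621) = 102 km.

102 km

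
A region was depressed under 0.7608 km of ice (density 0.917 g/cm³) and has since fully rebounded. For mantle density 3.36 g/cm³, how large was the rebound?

0.208 km

Removing the load lets mantle flow back in; uplift u satisfies ρ_ice t = ρ_m u.
u = t ρ_ice/ρ_m = 0.7608 km × 0.917/3.36 = 0.208 km.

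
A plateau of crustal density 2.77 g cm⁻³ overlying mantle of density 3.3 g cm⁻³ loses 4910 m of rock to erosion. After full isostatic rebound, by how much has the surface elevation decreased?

Rebound u = e ρ_c/ρ_m = 4910 m × 2.77/3.3 = 4121 m.
Net surface drop = e − u = 4910 m − 4121 m = e (ρ_m − ρ_c)/ρ_m = 789 m.

789 m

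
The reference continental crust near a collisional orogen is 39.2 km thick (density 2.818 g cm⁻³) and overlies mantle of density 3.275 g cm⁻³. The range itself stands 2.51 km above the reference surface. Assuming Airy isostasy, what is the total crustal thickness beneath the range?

Root depth r = h ρ_c / (ρ_m − ρ_c) = 2.51 km × 2.818 / 0.457 = 15.48 km.
Total thickness = T + h + r = 39.2 km + 2.51 km + 15.48 km = 57.2 km.

57.2 km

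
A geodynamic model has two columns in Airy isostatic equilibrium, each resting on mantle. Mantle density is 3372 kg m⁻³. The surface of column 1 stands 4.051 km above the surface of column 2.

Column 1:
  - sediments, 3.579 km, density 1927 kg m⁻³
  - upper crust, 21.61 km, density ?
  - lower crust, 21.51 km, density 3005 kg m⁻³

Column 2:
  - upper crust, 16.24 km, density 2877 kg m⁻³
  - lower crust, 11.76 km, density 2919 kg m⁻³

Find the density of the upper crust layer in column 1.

2730 kg m⁻³

Take the compensation level at the base of the deeper column (depth z_c below the surface of column 1) and equate Σ ρ_i t_i down to z_c; mantle fills any gap and the z_c terms cancel.
Column 1: 3.579×1927 + 21.61×ρ + 21.51×3005 + (z_c − 46.699)×3372
Column 2: 4.051×0 + 16.24×2877 + 11.76×2919 + (z_c − 4.051 − 28)×3372
The z_c×3372 term appears on both sides and cancels. Collect the known terms of each column as K = Σ(ρt)_known − 3372 × (depth of known layers): K_1 = 71534.283 − 3372×46.699 = −85934.745; K_2 = 81049.92 − 3372×(4.051 + 28) = −27026.052.
Balance: K_1 + 21.61×ρ = K_2, so ρ = (K_2 − K_1)/21.61 = 58908.7/21.61 = 2730 kg m⁻³.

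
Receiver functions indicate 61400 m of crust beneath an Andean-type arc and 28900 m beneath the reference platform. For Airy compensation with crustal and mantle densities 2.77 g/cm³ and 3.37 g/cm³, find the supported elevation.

Excess crust Δ = 61400 m − 28900 m = 32500 m, split between elevation h and root r with h + r = Δ.
Airy balance ρ_c h = (ρ_m − ρ_c) r gives r = h ρ_c/(ρ_m − ρ_c), so h (1 + ρ_c/(ρ_m − ρ_c)) = Δ, i.e. h = Δ (ρ_m − ρ_c)/ρ_m.
h = 32500 m × 0.6/3.37 = 5790 m.

5790 m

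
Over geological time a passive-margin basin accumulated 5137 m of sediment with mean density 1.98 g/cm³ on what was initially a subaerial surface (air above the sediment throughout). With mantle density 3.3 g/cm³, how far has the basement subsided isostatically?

Subaerial load: s = t ρ_sed / ρ_m = 5137 m × 1.98/3.3 = 3080 m.

3080 m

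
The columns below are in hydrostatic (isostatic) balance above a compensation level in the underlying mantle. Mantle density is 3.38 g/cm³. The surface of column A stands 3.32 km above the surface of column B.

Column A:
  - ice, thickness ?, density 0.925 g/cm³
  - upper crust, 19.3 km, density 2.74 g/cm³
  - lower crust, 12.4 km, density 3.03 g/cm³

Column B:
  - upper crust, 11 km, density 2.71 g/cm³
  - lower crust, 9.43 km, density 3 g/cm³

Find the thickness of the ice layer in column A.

2.23 km

Take the compensation level at the base of the deeper column (depth z_c below the surface of column A) and equate Σ ρ_i t_i down to z_c; mantle fills any gap and the z_c terms cancel.
Column A: x×0.925 + 19.3×2.74 + 12.4×3.03 + (z_c − 31.7 − x)×3.38
Column B: 3.32×0 + 11×2.71 + 9.43×3 + (z_c − 3.32 − 20.43)×3.38
The z_c×3.38 term appears on both sides and cancels. Collect the known terms of each column as K = Σ(ρt)_known − 3.38 × (depth of known layers): K_A = 90.454 − 3.38×31.7 = −16.692; K_B = 58.1 − 3.38×(3.32 + 20.43) = −22.175.
Balance: K_A − x×(3.38 − 0.925) = K_B, so x = (K_A − K_B)/(3.38 − 0.925) = 5.483/2.455 = 2.23 km.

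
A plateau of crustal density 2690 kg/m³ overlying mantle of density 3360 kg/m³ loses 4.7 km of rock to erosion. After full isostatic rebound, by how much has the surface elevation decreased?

0.937 km

Rebound u = e ρ_c/ρ_m = 4.7 km × 2690/3360 = 3.763 km.
Net surface drop = e − u = 4.7 km − 3.763 km = e (ρ_m − ρ_c)/ρ_m = 0.937 km.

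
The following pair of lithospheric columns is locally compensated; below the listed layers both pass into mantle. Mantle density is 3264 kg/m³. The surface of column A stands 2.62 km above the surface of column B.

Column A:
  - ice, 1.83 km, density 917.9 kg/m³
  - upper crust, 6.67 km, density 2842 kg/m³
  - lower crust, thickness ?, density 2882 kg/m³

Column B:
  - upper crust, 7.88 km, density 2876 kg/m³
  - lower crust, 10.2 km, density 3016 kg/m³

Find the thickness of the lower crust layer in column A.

Take the compensation level at the base of the deeper column (depth z_c below the surface of column A) and equate Σ ρ_i t_i down to z_c; mantle fills any gap and the z_c terms cancel.
Column A: 1.83×917.9 + 6.67×2842 + x×2882 + (z_c − 8.5 − x)×3264
Column B: 2.62×0 + 7.88×2876 + 10.2×3016 + (z_c − 2.62 − 18.08)×3264
The z_c×3264 term appears on both sides and cancels. Collect the known terms of each column as K = Σ(ρt)_known − 3264 × (depth of known layers): K_A = 20635.897 − 3264×8.5 = −7108.103; K_B = 53426.08 − 3264×(2.62 + 18.08) = −14138.72.
Balance: K_A − x×(3264 − 2882) = K_B, so x = (K_A − K_B)/(3264 − 2882) = 7030.62/382 = 18.4 km.

18.4 km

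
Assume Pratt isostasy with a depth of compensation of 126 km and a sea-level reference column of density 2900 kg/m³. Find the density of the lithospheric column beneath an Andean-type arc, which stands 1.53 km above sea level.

Pratt balance: ρ_ref D = ρ (D + h).
ρ = ρ_ref D/(D + h) = 2900 × 126 km/(126 km + 1.53 km) = 2870 kg/m³.

2870 kg/m³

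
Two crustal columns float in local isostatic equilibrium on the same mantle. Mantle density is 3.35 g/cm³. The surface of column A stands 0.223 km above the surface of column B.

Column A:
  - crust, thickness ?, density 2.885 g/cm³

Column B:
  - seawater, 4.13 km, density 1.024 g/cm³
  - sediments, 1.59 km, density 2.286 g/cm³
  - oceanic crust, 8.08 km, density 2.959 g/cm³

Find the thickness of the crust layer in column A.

32.7 km

Take the compensation level at the base of the deeper column (depth z_c below the surface of column A) and equate Σ ρ_i t_i down to z_c; mantle fills any gap and the z_c terms cancel.
Column A: x×2.885 + (z_c − 0 − x)×3.35
Column B: 0.223×0 + 4.13×1.024 + 1.59×2.286 + 8.08×2.959 + (z_c − 0.223 − 13.8)×3.35
The z_c×3.35 term appears on both sides and cancels. Collect the known terms of each column as K = Σ(ρt)_known − 3.35 × (depth of known layers): K_A = 0 − 3.35×0 = 0; K_B = 31.77258 − 3.35×(0.223 + 13.8) = −15.20447.
Balance: K_A − x×(3.35 − 2.885) = K_B, so x = (K_A − K_B)/(3.35 − 2.885) = 15.2045/0.465 = 32.7 km.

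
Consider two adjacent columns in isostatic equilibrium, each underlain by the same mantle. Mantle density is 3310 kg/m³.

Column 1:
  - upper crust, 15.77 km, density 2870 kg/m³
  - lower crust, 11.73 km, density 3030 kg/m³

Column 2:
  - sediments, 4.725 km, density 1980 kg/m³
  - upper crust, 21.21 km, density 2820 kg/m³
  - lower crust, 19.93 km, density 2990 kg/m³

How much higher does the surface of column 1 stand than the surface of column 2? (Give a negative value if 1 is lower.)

−3.88 km

For any compensation level in the mantle, the mantle terms cancel and isostasy reduces to e = (Σt_1 − Σt_2) − (Σ(ρt)_1 − Σ(ρt)_2) / ρ_m.
Σt_1 = 27.5 km; Σt_2 = 45.865 km; Σ(ρt)_1 = 80801.8; Σ(ρt)_2 = 128758.4 (in km·kg/m³).
e = (27.5 − 45.865) − (80801.8 − 128758.4) / 3310 = −3.88 km.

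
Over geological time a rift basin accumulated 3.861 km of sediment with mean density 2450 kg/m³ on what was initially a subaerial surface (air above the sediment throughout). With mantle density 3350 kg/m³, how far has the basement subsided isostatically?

2.82 km

Subaerial load: s = t ρ_sed / ρ_m = 3.861 km × 2450/3350 = 2.82 km.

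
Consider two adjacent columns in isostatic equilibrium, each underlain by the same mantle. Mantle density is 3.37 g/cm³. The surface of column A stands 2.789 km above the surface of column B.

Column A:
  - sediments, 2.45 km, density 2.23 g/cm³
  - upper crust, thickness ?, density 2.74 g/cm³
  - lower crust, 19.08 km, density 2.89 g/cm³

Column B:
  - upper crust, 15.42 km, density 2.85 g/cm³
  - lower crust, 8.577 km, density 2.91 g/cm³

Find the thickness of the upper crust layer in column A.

14.9 km

Take the compensation level at the base of the deeper column (depth z_c below the surface of column A) and equate Σ ρ_i t_i down to z_c; mantle fills any gap and the z_c terms cancel.
Column A: 2.45×2.23 + x×2.74 + 19.08×2.89 + (z_c − 21.53 − x)×3.37
Column B: 2.789×0 + 15.42×2.85 + 8.577×2.91 + (z_c − 2.789 − 23.997)×3.37
The z_c×3.37 term appears on both sides and cancels. Collect the known terms of each column as K = Σ(ρt)_known − 3.37 × (depth of known layers): K_A = 60.6047 − 3.37×21.53 = −11.9514; K_B = 68.90607 − 3.37×(2.789 + 23.997) = −21.36275.
Balance: K_A − x×(3.37 − 2.74) = K_B, so x = (K_A − K_B)/(3.37 − 2.74) = 9.41135/0.63 = 14.9 km.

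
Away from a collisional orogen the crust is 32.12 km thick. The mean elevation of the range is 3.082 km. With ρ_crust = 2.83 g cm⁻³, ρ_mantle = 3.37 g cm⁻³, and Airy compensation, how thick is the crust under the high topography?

Root depth r = h ρ_c / (ρ_m − ρ_c) = 3.082 km × 2.83 / 0.54 = 16.15 km.
Total thickness = T + h + r = 32.12 km + 3.082 km + 16.15 km = 51.4 km.

51.4 km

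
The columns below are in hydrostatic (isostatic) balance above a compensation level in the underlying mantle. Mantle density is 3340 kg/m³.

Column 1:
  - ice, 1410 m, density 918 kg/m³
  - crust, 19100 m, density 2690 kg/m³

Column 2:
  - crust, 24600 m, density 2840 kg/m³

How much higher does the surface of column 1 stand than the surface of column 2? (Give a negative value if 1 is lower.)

1060 m

For any compensation level in the mantle, the mantle terms cancel and isostasy reduces to e = (Σt_1 − Σt_2) − (Σ(ρt)_1 − Σ(ρt)_2) / ρ_m.
Σt_1 = 20510 m; Σt_2 = 24600 m; Σ(ρt)_1 = 52673380; Σ(ρt)_2 = 69864000 (in m·kg/m³).
e = (20510 − 24600) − (52673380 − 69864000) / 3340 = 1060 m.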